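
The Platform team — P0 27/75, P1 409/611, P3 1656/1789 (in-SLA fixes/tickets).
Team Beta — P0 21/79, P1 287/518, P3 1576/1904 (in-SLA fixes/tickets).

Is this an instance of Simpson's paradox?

No

P0: the Platform team 27/75 = 36.0%, Team Beta 21/79 = 26.6% → the Platform team
P1: the Platform team 409/611 = 66.9%, Team Beta 287/518 = 55.4% → the Platform team
P3: the Platform team 1656/1789 = 92.6%, Team Beta 1576/1904 = 82.8% → the Platform team
Overall: the Platform team 2092/2475 = 84.5%, Team Beta 1884/2501 = 75.3% → the Platform team
The Platform team wins overall and in every ticket group — no reversal.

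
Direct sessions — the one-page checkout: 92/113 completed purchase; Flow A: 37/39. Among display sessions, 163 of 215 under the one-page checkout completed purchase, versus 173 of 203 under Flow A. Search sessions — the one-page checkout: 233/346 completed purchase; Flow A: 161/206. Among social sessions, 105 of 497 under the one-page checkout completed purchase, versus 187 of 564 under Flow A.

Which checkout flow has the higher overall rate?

Direct: the one-page checkout 92/113 = 81.4%, Flow A 37/39 = 94.9% → Flow A
Display: the one-page checkout 163/215 = 75.8%, Flow A 173/203 = 85.2% → Flow A
Search: the one-page checkout 233/346 = 67.3%, Flow A 161/206 = 78.2% → Flow A
Social: the one-page checkout 105/497 = 21.1%, Flow A 187/564 = 33.2% → Flow A
Overall: the one-page checkout 593/1171 = 50.6%, Flow A 558/1012 = 55.1% → Flow A

Flow A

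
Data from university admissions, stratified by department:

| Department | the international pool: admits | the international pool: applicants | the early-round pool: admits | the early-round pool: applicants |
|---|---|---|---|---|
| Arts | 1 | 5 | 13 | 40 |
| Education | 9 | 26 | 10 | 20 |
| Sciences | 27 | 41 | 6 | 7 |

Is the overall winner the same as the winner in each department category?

Arts: the international pool 1/5 = 20.0%, the early-round pool 13/40 = 32.5% → the early-round pool
Education: the international pool 9/26 = 34.6%, the early-round pool 10/20 = 50.0% → the early-round pool
Sciences: the international pool 27/41 = 65.9%, the early-round pool 6/7 = 85.7% → the early-round pool
Overall: the international pool 37/72 = 51.4%, the early-round pool 29/67 = 43.3% → the international pool
The early-round pool wins each department group but the international pool wins overall — the comparison reverses. The early-round pool's applicants skew toward Arts, which has a lower base rate.

No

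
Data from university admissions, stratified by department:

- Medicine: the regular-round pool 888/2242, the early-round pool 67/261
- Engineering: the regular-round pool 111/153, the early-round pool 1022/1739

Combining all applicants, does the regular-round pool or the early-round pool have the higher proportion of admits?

Medicine: the regular-round pool 888/2242 = 39.6%, the early-round pool 67/261 = 25.7% → the regular-round pool
Engineering: the regular-round pool 111/153 = 72.5%, the early-round pool 1022/1739 = 58.8% → the regular-round pool
Overall: the regular-round pool 999/2395 = 41.7%, the early-round pool 1089/2000 = 54.5% → the early-round pool
(The regular-round pool wins every department group but the early-round pool wins overall — the regular-round pool's applicants skew toward the low-rate Medicine group.)

the early-round pool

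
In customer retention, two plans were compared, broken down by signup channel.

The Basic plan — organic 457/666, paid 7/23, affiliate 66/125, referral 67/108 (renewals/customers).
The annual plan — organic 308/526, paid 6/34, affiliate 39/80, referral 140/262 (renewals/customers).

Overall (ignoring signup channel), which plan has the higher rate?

Organic: the Basic plan 457/666 = 68.6%, the annual plan 308/526 = 58.6% → the Basic plan
Paid: the Basic plan 7/23 = 30.4%, the annual plan 6/34 = 17.6% → the Basic plan
Affiliate: the Basic plan 66/125 = 52.8%, the annual plan 39/80 = 48.8% → the Basic plan
Referral: the Basic plan 67/108 = 62.0%, the annual plan 140/262 = 53.4% → the Basic plan
Overall: the Basic plan 597/922 = 64.8%, the annual plan 493/902 = 54.7% → the Basic plan

the Basic plan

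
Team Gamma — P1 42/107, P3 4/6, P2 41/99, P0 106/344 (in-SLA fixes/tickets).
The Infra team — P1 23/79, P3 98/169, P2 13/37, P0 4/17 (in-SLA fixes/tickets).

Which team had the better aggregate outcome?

P1: Team Gamma 42/107 = 39.3%, the Infra team 23/79 = 29.1% → Team Gamma
P3: Team Gamma 4/6 = 66.7%, the Infra team 98/169 = 58.0% → Team Gamma
P2: Team Gamma 41/99 = 41.4%, the Infra team 13/37 = 35.1% → Team Gamma
P0: Team Gamma 106/344 = 30.8%, the Infra team 4/17 = 23.5% → Team Gamma
Overall: Team Gamma 193/556 = 34.7%, the Infra team 138/302 = 45.7% → the Infra team
(Team Gamma wins every ticket group but the Infra team wins overall — Team Gamma's tickets skew toward the low-rate P0 group.)

the Infra team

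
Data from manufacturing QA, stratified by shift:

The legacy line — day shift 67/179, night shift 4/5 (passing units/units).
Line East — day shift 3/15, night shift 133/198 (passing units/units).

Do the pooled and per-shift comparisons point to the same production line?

Day shift: the legacy line 67/179 = 37.4%, Line East 3/15 = 20.0% → the legacy line
Night shift: the legacy line 4/5 = 80.0%, Line East 133/198 = 67.2% → the legacy line
Overall: the legacy line 71/184 = 38.6%, Line East 136/213 = 63.8% → Line East
The legacy line wins each shift group but Line East wins overall — the comparison reverses. The legacy line's units skew toward day shift, which has a lower base rate.

No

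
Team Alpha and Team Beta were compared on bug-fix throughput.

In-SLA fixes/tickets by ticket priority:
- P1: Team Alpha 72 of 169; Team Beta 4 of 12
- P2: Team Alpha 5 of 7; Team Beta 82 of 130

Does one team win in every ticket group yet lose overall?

P1: Team Alpha 72/169 = 42.6%, Team Beta 4/12 = 33.3% → Team Alpha
P2: Team Alpha 5/7 = 71.4%, Team Beta 82/130 = 63.1% → Team Alpha
Overall: Team Alpha 77/176 = 43.8%, Team Beta 86/142 = 60.6% → Team Beta
Team Alpha wins each ticket group but Team Beta wins overall — the comparison reverses. Team Alpha's tickets skew toward P1, which has a lower base rate.

Yes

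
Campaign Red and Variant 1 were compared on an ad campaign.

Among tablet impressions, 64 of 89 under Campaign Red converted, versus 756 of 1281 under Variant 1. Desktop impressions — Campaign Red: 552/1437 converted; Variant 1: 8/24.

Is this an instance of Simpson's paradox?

Tablet: Campaign Red 64/89 = 71.9%, Variant 1 756/1281 = 59.0% → Campaign Red
Desktop: Campaign Red 552/1437 = 38.4%, Variant 1 8/24 = 33.3% → Campaign Red
Overall: Campaign Red 616/1526 = 40.4%, Variant 1 764/1305 = 58.5% → Variant 1
Campaign Red wins each device group but Variant 1 wins overall — the comparison reverses. Campaign Red's impressions skew toward desktop, which has a lower base rate.

Yes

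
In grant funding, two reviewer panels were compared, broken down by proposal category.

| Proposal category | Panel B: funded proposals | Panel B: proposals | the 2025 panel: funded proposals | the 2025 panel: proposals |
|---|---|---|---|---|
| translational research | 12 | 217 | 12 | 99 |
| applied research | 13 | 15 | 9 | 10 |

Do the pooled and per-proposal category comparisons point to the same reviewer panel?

Translational research: Panel B 12/217 = 5.5%, the 2025 panel 12/99 = 12.1% → the 2025 panel
Applied research: Panel B 13/15 = 86.7%, the 2025 panel 9/10 = 90.0% → the 2025 panel
Overall: Panel B 25/232 = 10.8%, the 2025 panel 21/109 = 19.3% → the 2025 panel
The 2025 panel wins overall and in every proposal group — no reversal.

Yes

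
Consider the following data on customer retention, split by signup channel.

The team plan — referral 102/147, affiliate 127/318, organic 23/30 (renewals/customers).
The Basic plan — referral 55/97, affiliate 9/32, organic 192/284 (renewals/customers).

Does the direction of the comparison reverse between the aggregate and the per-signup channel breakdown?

Yes

Referral: the team plan 102/147 = 69.4%, the Basic plan 55/97 = 56.7% → the team plan
Affiliate: the team plan 127/318 = 39.9%, the Basic plan 9/32 = 28.1% → the team plan
Organic: the team plan 23/30 = 76.7%, the Basic plan 192/284 = 67.6% → the team plan
Overall: the team plan 252/495 = 50.9%, the Basic plan 256/413 = 62.0% → the Basic plan
The team plan wins each signup group but the Basic plan wins overall — the comparison reverses. The team plan's customers skew toward affiliate, which has a lower base rate.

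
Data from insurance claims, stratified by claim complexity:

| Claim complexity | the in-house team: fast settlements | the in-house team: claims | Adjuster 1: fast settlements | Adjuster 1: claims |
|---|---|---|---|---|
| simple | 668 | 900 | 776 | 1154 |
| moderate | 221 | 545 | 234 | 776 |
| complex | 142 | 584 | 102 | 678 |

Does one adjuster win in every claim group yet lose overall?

No

Simple: the in-house team 668/900 = 74.2%, Adjuster 1 776/1154 = 67.2% → the in-house team
Moderate: the in-house team 221/545 = 40.6%, Adjuster 1 234/776 = 30.2% → the in-house team
Complex: the in-house team 142/584 = 24.3%, Adjuster 1 102/678 = 15.0% → the in-house team
Overall: the in-house team 1031/2029 = 50.8%, Adjuster 1 1112/2608 = 42.6% → the in-house team
The in-house team wins overall and in every claim group — no reversal.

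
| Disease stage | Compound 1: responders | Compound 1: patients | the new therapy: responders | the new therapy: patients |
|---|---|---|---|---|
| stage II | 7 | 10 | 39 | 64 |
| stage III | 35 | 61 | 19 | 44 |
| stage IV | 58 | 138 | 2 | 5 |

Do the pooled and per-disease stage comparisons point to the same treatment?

No

Stage II: Compound 1 7/10 = 70.0%, the new therapy 39/64 = 60.9% → Compound 1
Stage III: Compound 1 35/61 = 57.4%, the new therapy 19/44 = 43.2% → Compound 1
Stage IV: Compound 1 58/138 = 42.0%, the new therapy 2/5 = 40.0% → Compound 1
Overall: Compound 1 100/209 = 47.8%, the new therapy 60/113 = 53.1% → the new therapy
Compound 1 wins each disease group but the new therapy wins overall — the comparison reverses. Compound 1's patients skew toward stage IV, which has a lower base rate.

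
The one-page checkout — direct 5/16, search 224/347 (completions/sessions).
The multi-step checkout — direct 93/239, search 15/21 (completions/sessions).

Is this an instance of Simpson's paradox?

Direct: the one-page checkout 5/16 = 31.2%, the multi-step checkout 93/239 = 38.9% → the multi-step checkout
Search: the one-page checkout 224/347 = 64.6%, the multi-step checkout 15/21 = 71.4% → the multi-step checkout
Overall: the one-page checkout 229/363 = 63.1%, the multi-step checkout 108/260 = 41.5% → the one-page checkout
The multi-step checkout wins each traffic group but the one-page checkout wins overall — the comparison reverses. The multi-step checkout's sessions skew toward direct, which has a lower base rate.

Yes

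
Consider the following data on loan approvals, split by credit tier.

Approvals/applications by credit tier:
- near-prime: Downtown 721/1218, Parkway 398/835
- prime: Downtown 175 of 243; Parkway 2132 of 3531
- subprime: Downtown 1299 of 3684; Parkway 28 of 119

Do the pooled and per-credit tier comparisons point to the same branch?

No

Near-prime: Downtown 721/1218 = 59.2%, Parkway 398/835 = 47.7% → Downtown
Prime: Downtown 175/243 = 72.0%, Parkway 2132/3531 = 60.4% → Downtown
Subprime: Downtown 1299/3684 = 35.3%, Parkway 28/119 = 23.5% → Downtown
Overall: Downtown 2195/5145 = 42.7%, Parkway 2558/4485 = 57.0% → Parkway
Downtown wins each credit group but Parkway wins overall — the comparison reverses. Downtown's applications skew toward subprime, which has a lower base rate.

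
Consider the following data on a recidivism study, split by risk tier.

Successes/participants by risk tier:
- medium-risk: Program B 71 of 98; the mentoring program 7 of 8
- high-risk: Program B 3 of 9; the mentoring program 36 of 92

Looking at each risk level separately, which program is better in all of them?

the mentoring program

Medium-risk: Program B 71/98 = 72.4%, the mentoring program 7/8 = 87.5% → the mentoring program
High-risk: Program B 3/9 = 33.3%, the mentoring program 36/92 = 39.1% → the mentoring program
The mentoring program has the higher rate in both groups.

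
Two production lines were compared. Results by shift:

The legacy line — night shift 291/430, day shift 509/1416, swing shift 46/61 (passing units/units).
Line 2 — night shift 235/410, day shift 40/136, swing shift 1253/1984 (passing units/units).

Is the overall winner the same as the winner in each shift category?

Night shift: the legacy line 291/430 = 67.7%, Line 2 235/410 = 57.3% → the legacy line
Day shift: the legacy line 509/1416 = 35.9%, Line 2 40/136 = 29.4% → the legacy line
Swing shift: the legacy line 46/61 = 75.4%, Line 2 1253/1984 = 63.2% → the legacy line
Overall: the legacy line 846/1907 = 44.4%, Line 2 1528/2530 = 60.4% → Line 2
The legacy line wins each shift group but Line 2 wins overall — the comparison reverses. The legacy line's units skew toward day shift, which has a lower base rate.

No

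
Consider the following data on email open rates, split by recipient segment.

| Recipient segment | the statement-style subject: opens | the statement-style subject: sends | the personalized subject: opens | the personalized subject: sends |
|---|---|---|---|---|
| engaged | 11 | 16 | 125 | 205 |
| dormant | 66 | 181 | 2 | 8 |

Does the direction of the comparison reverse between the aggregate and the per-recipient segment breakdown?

Engaged: the statement-style subject 11/16 = 68.8%, the personalized subject 125/205 = 61.0% → the statement-style subject
Dormant: the statement-style subject 66/181 = 36.5%, the personalized subject 2/8 = 25.0% → the statement-style subject
Overall: the statement-style subject 77/197 = 39.1%, the personalized subject 127/213 = 59.6% → the personalized subject
The statement-style subject wins each recipient group but the personalized subject wins overall — the comparison reverses. The statement-style subject's sends skew toward dormant, which has a lower base rate.

Yes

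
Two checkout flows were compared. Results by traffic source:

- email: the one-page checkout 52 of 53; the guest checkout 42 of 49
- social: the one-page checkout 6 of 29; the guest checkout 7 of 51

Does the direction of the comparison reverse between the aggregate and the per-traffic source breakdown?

No

Email: the one-page checkout 52/53 = 98.1%, the guest checkout 42/49 = 85.7% → the one-page checkout
Social: the one-page checkout 6/29 = 20.7%, the guest checkout 7/51 = 13.7% → the one-page checkout
Overall: the one-page checkout 58/82 = 70.7%, the guest checkout 49/100 = 49.0% → the one-page checkout
The one-page checkout wins overall and in every traffic group — no reversal.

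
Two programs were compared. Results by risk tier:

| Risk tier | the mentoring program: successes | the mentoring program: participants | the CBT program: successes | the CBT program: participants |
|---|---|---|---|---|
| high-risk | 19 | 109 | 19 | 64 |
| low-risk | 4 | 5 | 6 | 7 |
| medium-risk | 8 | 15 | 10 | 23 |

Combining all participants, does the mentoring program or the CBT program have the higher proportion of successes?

the CBT program

High-risk: the mentoring program 19/109 = 17.4%, the CBT program 19/64 = 29.7% → the CBT program
Low-risk: the mentoring program 4/5 = 80.0%, the CBT program 6/7 = 85.7% → the CBT program
Medium-risk: the mentoring program 8/15 = 53.3%, the CBT program 10/23 = 43.5% → the mentoring program
Overall: the mentoring program 31/129 = 24.0%, the CBT program 35/94 = 37.2% → the CBT program
(Neither sweeps every risk group, but the CBT program has the higher pooled rate.)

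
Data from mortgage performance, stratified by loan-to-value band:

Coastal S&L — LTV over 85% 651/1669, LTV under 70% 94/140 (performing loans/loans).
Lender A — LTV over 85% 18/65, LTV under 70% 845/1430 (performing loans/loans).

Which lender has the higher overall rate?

LTV over 85%: Coastal S&L 651/1669 = 39.0%, Lender A 18/65 = 27.7% → Coastal S&L
LTV under 70%: Coastal S&L 94/140 = 67.1%, Lender A 845/1430 = 59.1% → Coastal S&L
Overall: Coastal S&L 745/1809 = 41.2%, Lender A 863/1495 = 57.7% → Lender A
(Coastal S&L wins every loan-to-value group but Lender A wins overall — Coastal S&L's loans skew toward the low-rate LTV over 85% group.)

Lender A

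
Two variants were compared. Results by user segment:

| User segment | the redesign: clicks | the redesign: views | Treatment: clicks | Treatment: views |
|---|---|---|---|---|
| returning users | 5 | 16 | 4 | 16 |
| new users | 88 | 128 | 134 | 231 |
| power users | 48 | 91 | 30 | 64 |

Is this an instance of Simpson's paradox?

Returning users: the redesign 5/16 = 31.2%, Treatment 4/16 = 25.0% → the redesign
New users: the redesign 88/128 = 68.8%, Treatment 134/231 = 58.0% → the redesign
Power users: the redesign 48/91 = 52.7%, Treatment 30/64 = 46.9% → the redesign
Overall: the redesign 141/235 = 60.0%, Treatment 168/311 = 54.0% → the redesign
The redesign wins overall and in every user group — no reversal.

No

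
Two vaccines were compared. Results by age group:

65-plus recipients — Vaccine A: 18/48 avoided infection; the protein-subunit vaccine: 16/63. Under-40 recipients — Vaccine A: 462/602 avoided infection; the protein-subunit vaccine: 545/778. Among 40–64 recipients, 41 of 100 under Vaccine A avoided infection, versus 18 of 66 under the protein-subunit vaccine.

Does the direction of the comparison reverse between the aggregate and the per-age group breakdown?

No

65-plus: Vaccine A 18/48 = 37.5%, the protein-subunit vaccine 16/63 = 25.4% → Vaccine A
Under-40: Vaccine A 462/602 = 76.7%, the protein-subunit vaccine 545/778 = 70.1% → Vaccine A
40–64: Vaccine A 41/100 = 41.0%, the protein-subunit vaccine 18/66 = 27.3% → Vaccine A
Overall: Vaccine A 521/750 = 69.5%, the protein-subunit vaccine 579/907 = 63.8% → Vaccine A
Vaccine A wins overall and in every age group — no reversal.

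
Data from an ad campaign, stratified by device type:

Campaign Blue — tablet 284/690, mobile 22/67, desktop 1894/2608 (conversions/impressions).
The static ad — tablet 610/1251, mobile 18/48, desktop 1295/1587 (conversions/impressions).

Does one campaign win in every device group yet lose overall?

No

Tablet: Campaign Blue 284/690 = 41.2%, the static ad 610/1251 = 48.8% → the static ad
Mobile: Campaign Blue 22/67 = 32.8%, the static ad 18/48 = 37.5% → the static ad
Desktop: Campaign Blue 1894/2608 = 72.6%, the static ad 1295/1587 = 81.6% → the static ad
Overall: Campaign Blue 2200/3365 = 65.4%, the static ad 1923/2886 = 66.6% → the static ad
The static ad wins overall and in every device group — no reversal.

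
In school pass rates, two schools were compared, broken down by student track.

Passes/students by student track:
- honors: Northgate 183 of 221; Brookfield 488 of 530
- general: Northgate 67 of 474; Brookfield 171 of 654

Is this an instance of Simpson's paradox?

Honors: Northgate 183/221 = 82.8%, Brookfield 488/530 = 92.1% → Brookfield
General: Northgate 67/474 = 14.1%, Brookfield 171/654 = 26.1% → Brookfield
Overall: Northgate 250/695 = 36.0%, Brookfield 659/1184 = 55.7% → Brookfield
Brookfield wins overall and in every student group — no reversal.

No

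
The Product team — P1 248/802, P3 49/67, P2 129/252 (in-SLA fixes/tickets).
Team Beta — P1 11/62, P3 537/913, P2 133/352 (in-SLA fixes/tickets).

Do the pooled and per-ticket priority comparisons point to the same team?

P1: the Product team 248/802 = 30.9%, Team Beta 11/62 = 17.7% → the Product team
P3: the Product team 49/67 = 73.1%, Team Beta 537/913 = 58.8% → the Product team
P2: the Product team 129/252 = 51.2%, Team Beta 133/352 = 37.8% → the Product team
Overall: the Product team 426/1121 = 38.0%, Team Beta 681/1327 = 51.3% → Team Beta
The Product team wins each ticket group but Team Beta wins overall — the comparison reverses. The Product team's tickets skew toward P1, which has a lower base rate.

No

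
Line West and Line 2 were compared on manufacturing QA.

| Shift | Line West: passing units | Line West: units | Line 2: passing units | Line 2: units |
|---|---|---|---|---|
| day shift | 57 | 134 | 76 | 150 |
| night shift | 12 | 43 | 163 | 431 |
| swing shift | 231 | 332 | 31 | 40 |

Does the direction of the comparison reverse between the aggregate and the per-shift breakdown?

Day shift: Line West 57/134 = 42.5%, Line 2 76/150 = 50.7% → Line 2
Night shift: Line West 12/43 = 27.9%, Line 2 163/431 = 37.8% → Line 2
Swing shift: Line West 231/332 = 69.6%, Line 2 31/40 = 77.5% → Line 2
Overall: Line West 300/509 = 58.9%, Line 2 270/621 = 43.5% → Line West
Line 2 wins each shift group but Line West wins overall — the comparison reverses. Line 2's units skew toward night shift, which has a lower base rate.

Yes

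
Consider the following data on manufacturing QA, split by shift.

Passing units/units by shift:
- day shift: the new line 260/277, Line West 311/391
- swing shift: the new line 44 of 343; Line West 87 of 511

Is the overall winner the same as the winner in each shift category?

No

Day shift: the new line 260/277 = 93.9%, Line West 311/391 = 79.5% → the new line
Swing shift: the new line 44/343 = 12.8%, Line West 87/511 = 17.0% → Line West
Overall: the new line 304/620 = 49.0%, Line West 398/902 = 44.1% → the new line
Neither sweeps: the new line wins 1 of 2 groups, Line West wins 1. The new line wins overall but not every group — no Simpson reversal.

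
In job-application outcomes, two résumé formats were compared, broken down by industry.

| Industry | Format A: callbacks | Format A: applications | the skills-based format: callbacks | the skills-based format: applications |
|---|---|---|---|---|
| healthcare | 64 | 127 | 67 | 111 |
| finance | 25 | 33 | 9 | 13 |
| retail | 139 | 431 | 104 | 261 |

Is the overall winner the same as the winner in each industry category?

No

Healthcare: Format A 64/127 = 50.4%, the skills-based format 67/111 = 60.4% → the skills-based format
Finance: Format A 25/33 = 75.8%, the skills-based format 9/13 = 69.2% → Format A
Retail: Format A 139/431 = 32.3%, the skills-based format 104/261 = 39.8% → the skills-based format
Overall: Format A 228/591 = 38.6%, the skills-based format 180/385 = 46.8% → the skills-based format
Neither sweeps: Format A wins 1 of 3 groups, the skills-based format wins 2. The skills-based format wins overall but not every group — no Simpson reversal.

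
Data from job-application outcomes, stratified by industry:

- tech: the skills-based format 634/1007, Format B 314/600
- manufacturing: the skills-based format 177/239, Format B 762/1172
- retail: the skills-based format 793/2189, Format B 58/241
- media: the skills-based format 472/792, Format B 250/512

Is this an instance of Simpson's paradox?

Yes

Tech: the skills-based format 634/1007 = 63.0%, Format B 314/600 = 52.3% → the skills-based format
Manufacturing: the skills-based format 177/239 = 74.1%, Format B 762/1172 = 65.0% → the skills-based format
Retail: the skills-based format 793/2189 = 36.2%, Format B 58/241 = 24.1% → the skills-based format
Media: the skills-based format 472/792 = 59.6%, Format B 250/512 = 48.8% → the skills-based format
Overall: the skills-based format 2076/4227 = 49.1%, Format B 1384/2525 = 54.8% → Format B
The skills-based format wins each industry group but Format B wins overall — the comparison reverses. The skills-based format's applications skew toward retail, which has a lower base rate.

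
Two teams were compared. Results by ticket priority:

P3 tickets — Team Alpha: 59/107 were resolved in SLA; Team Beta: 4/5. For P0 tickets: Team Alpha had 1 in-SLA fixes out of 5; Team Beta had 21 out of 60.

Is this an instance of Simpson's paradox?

P3: Team Alpha 59/107 = 55.1%, Team Beta 4/5 = 80.0% → Team Beta
P0: Team Alpha 1/5 = 20.0%, Team Beta 21/60 = 35.0% → Team Beta
Overall: Team Alpha 60/112 = 53.6%, Team Beta 25/65 = 38.5% → Team Alpha
Team Beta wins each ticket group but Team Alpha wins overall — the comparison reverses. Team Beta's tickets skew toward P0, which has a lower base rate.

Yes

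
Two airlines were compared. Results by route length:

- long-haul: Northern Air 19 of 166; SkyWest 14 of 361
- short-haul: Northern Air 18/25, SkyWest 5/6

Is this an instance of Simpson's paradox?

Long-haul: Northern Air 19/166 = 11.4%, SkyWest 14/361 = 3.9% → Northern Air
Short-haul: Northern Air 18/25 = 72.0%, SkyWest 5/6 = 83.3% → SkyWest
Overall: Northern Air 37/191 = 19.4%, SkyWest 19/367 = 5.2% → Northern Air
Neither sweeps: Northern Air wins 1 of 2 groups, SkyWest wins 1. Northern Air wins overall but not every group — no Simpson reversal.

No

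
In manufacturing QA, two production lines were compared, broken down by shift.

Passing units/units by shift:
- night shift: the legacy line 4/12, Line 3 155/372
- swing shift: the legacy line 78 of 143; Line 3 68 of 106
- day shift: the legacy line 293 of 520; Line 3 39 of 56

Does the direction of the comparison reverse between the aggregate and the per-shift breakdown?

Night shift: the legacy line 4/12 = 33.3%, Line 3 155/372 = 41.7% → Line 3
Swing shift: the legacy line 78/143 = 54.5%, Line 3 68/106 = 64.2% → Line 3
Day shift: the legacy line 293/520 = 56.3%, Line 3 39/56 = 69.6% → Line 3
Overall: the legacy line 375/675 = 55.6%, Line 3 262/534 = 49.1% → the legacy line
Line 3 wins each shift group but the legacy line wins overall — the comparison reverses. Line 3's units skew toward night shift, which has a lower base rate.

Yes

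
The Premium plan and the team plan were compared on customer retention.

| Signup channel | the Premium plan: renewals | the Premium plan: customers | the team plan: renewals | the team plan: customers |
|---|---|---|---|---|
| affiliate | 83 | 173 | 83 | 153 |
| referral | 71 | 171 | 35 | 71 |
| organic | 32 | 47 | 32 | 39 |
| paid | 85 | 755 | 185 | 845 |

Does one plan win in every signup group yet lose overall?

No

Affiliate: the Premium plan 83/173 = 48.0%, the team plan 83/153 = 54.2% → the team plan
Referral: the Premium plan 71/171 = 41.5%, the team plan 35/71 = 49.3% → the team plan
Organic: the Premium plan 32/47 = 68.1%, the team plan 32/39 = 82.1% → the team plan
Paid: the Premium plan 85/755 = 11.3%, the team plan 185/845 = 21.9% → the team plan
Overall: the Premium plan 271/1146 = 23.6%, the team plan 335/1108 = 30.2% → the team plan
The team plan wins overall and in every signup group — no reversal.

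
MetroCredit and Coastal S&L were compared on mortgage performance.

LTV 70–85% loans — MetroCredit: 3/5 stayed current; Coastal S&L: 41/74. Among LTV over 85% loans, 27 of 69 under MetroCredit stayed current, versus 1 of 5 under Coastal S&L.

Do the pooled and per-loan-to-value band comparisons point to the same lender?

LTV 70–85%: MetroCredit 3/5 = 60.0%, Coastal S&L 41/74 = 55.4% → MetroCredit
LTV over 85%: MetroCredit 27/69 = 39.1%, Coastal S&L 1/5 = 20.0% → MetroCredit
Overall: MetroCredit 30/74 = 40.5%, Coastal S&L 42/79 = 53.2% → Coastal S&L
MetroCredit wins each loan-to-value group but Coastal S&L wins overall — the comparison reverses. MetroCredit's loans skew toward LTV over 85%, which has a lower base rate.

No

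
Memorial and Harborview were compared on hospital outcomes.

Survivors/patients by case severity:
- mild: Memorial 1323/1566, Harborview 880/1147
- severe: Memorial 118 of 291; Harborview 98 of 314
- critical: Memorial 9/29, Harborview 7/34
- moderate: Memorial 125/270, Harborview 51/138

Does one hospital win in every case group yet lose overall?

No

Mild: Memorial 1323/1566 = 84.5%, Harborview 880/1147 = 76.7% → Memorial
Severe: Memorial 118/291 = 40.5%, Harborview 98/314 = 31.2% → Memorial
Critical: Memorial 9/29 = 31.0%, Harborview 7/34 = 20.6% → Memorial
Moderate: Memorial 125/270 = 46.3%, Harborview 51/138 = 37.0% → Memorial
Overall: Memorial 1575/2156 = 73.1%, Harborview 1036/1633 = 63.4% → Memorial
Memorial wins overall and in every case group — no reversal.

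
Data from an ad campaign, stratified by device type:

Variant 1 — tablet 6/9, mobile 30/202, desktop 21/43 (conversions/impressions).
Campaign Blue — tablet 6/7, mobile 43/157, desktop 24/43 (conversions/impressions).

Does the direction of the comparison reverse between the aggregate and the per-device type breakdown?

No

Tablet: Variant 1 6/9 = 66.7%, Campaign Blue 6/7 = 85.7% → Campaign Blue
Mobile: Variant 1 30/202 = 14.9%, Campaign Blue 43/157 = 27.4% → Campaign Blue
Desktop: Variant 1 21/43 = 48.8%, Campaign Blue 24/43 = 55.8% → Campaign Blue
Overall: Variant 1 57/254 = 22.4%, Campaign Blue 73/207 = 35.3% → Campaign Blue
Campaign Blue wins overall and in every device group — no reversal.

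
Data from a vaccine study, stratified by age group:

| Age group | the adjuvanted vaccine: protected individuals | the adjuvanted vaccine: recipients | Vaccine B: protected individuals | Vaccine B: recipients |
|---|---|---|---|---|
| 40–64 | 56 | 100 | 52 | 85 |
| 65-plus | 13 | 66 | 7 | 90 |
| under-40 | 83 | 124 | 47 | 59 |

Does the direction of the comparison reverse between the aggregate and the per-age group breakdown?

40–64: the adjuvanted vaccine 56/100 = 56.0%, Vaccine B 52/85 = 61.2% → Vaccine B
65-plus: the adjuvanted vaccine 13/66 = 19.7%, Vaccine B 7/90 = 7.8% → the adjuvanted vaccine
Under-40: the adjuvanted vaccine 83/124 = 66.9%, Vaccine B 47/59 = 79.7% → Vaccine B
Overall: the adjuvanted vaccine 152/290 = 52.4%, Vaccine B 106/234 = 45.3% → the adjuvanted vaccine
Neither sweeps: the adjuvanted vaccine wins 1 of 3 groups, Vaccine B wins 2. The adjuvanted vaccine wins overall but not every group — no Simpson reversal.

No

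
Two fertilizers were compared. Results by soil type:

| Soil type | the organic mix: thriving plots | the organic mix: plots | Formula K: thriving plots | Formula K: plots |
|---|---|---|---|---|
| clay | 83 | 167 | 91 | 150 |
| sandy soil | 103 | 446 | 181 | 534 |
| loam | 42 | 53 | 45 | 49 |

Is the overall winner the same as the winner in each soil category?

Clay: the organic mix 83/167 = 49.7%, Formula K 91/150 = 60.7% → Formula K
Sandy soil: the organic mix 103/446 = 23.1%, Formula K 181/534 = 33.9% → Formula K
Loam: the organic mix 42/53 = 79.2%, Formula K 45/49 = 91.8% → Formula K
Overall: the organic mix 228/666 = 34.2%, Formula K 317/733 = 43.2% → Formula K
Formula K wins overall and in every soil group — no reversal.

Yes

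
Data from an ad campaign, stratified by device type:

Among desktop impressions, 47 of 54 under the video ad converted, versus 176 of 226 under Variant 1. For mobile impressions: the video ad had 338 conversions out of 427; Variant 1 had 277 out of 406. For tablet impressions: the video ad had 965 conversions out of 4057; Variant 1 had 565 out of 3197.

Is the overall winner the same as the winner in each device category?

Desktop: the video ad 47/54 = 87.0%, Variant 1 176/226 = 77.9% → the video ad
Mobile: the video ad 338/427 = 79.2%, Variant 1 277/406 = 68.2% → the video ad
Tablet: the video ad 965/4057 = 23.8%, Variant 1 565/3197 = 17.7% → the video ad
Overall: the video ad 1350/4538 = 29.7%, Variant 1 1018/3829 = 26.6% → the video ad
The video ad wins overall and in every device group — no reversal.

Yes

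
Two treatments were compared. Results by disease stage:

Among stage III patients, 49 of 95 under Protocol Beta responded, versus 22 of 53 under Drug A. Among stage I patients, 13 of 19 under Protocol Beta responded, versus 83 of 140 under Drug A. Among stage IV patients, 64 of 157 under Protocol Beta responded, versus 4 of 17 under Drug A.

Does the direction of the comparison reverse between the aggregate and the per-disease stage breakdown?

Yes

Stage III: Protocol Beta 49/95 = 51.6%, Drug A 22/53 = 41.5% → Protocol Beta
Stage I: Protocol Beta 13/19 = 68.4%, Drug A 83/140 = 59.3% → Protocol Beta
Stage IV: Protocol Beta 64/157 = 40.8%, Drug A 4/17 = 23.5% → Protocol Beta
Overall: Protocol Beta 126/271 = 46.5%, Drug A 109/210 = 51.9% → Drug A
Protocol Beta wins each disease group but Drug A wins overall — the comparison reverses. Protocol Beta's patients skew toward stage IV, which has a lower base rate.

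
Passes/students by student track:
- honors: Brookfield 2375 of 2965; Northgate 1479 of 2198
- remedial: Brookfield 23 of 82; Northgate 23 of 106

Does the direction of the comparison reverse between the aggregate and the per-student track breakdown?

Honors: Brookfield 2375/2965 = 80.1%, Northgate 1479/2198 = 67.3% → Brookfield
Remedial: Brookfield 23/82 = 28.0%, Northgate 23/106 = 21.7% → Brookfield
Overall: Brookfield 2398/3047 = 78.7%, Northgate 1502/2304 = 65.2% → Brookfield
Brookfield wins overall and in every student group — no reversal.

No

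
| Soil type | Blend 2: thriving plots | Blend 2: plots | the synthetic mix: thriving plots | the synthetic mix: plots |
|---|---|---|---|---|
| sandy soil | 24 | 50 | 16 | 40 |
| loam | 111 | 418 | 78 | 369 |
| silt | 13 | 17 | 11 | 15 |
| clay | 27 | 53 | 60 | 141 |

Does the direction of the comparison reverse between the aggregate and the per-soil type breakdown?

No

Sandy soil: Blend 2 24/50 = 48.0%, the synthetic mix 16/40 = 40.0% → Blend 2
Loam: Blend 2 111/418 = 26.6%, the synthetic mix 78/369 = 21.1% → Blend 2
Silt: Blend 2 13/17 = 76.5%, the synthetic mix 11/15 = 73.3% → Blend 2
Clay: Blend 2 27/53 = 50.9%, the synthetic mix 60/141 = 42.6% → Blend 2
Overall: Blend 2 175/538 = 32.5%, the synthetic mix 165/565 = 29.2% → Blend 2
Blend 2 wins overall and in every soil group — no reversal.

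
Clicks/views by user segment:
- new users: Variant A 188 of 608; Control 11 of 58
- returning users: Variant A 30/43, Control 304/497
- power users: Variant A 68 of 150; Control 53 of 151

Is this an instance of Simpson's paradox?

New users: Variant A 188/608 = 30.9%, Control 11/58 = 19.0% → Variant A
Returning users: Variant A 30/43 = 69.8%, Control 304/497 = 61.2% → Variant A
Power users: Variant A 68/150 = 45.3%, Control 53/151 = 35.1% → Variant A
Overall: Variant A 286/801 = 35.7%, Control 368/706 = 52.1% → Control
Variant A wins each user group but Control wins overall — the comparison reverses. Variant A's views skew toward new users, which has a lower base rate.

Yes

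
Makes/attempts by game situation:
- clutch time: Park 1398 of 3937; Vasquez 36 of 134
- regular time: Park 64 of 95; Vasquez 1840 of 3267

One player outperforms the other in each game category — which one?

Clutch time: Park 1398/3937 = 35.5%, Vasquez 36/134 = 26.9% → Park
Regular time: Park 64/95 = 67.4%, Vasquez 1840/3267 = 56.3% → Park
Park has the higher rate in both groups.

Park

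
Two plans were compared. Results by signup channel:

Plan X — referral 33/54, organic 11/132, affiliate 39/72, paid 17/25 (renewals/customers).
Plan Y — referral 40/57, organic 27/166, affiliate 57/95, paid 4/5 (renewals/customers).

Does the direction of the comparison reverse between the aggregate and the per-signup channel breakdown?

No

Referral: Plan X 33/54 = 61.1%, Plan Y 40/57 = 70.2% → Plan Y
Organic: Plan X 11/132 = 8.3%, Plan Y 27/166 = 16.3% → Plan Y
Affiliate: Plan X 39/72 = 54.2%, Plan Y 57/95 = 60.0% → Plan Y
Paid: Plan X 17/25 = 68.0%, Plan Y 4/5 = 80.0% → Plan Y
Overall: Plan X 100/283 = 35.3%, Plan Y 128/323 = 39.6% → Plan Y
Plan Y wins overall and in every signup group — no reversal.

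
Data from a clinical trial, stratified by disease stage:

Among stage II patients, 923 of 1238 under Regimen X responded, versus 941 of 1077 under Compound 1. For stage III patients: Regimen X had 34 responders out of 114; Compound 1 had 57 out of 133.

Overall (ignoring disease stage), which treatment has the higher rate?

Compound 1

Stage II: Regimen X 923/1238 = 74.6%, Compound 1 941/1077 = 87.4% → Compound 1
Stage III: Regimen X 34/114 = 29.8%, Compound 1 57/133 = 42.9% → Compound 1
Overall: Regimen X 957/1352 = 70.8%, Compound 1 998/1210 = 82.5% → Compound 1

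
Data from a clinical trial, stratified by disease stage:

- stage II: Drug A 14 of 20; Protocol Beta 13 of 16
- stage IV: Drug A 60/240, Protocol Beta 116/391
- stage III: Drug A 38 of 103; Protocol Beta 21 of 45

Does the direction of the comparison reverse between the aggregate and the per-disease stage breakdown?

No

Stage II: Drug A 14/20 = 70.0%, Protocol Beta 13/16 = 81.2% → Protocol Beta
Stage IV: Drug A 60/240 = 25.0%, Protocol Beta 116/391 = 29.7% → Protocol Beta
Stage III: Drug A 38/103 = 36.9%, Protocol Beta 21/45 = 46.7% → Protocol Beta
Overall: Drug A 112/363 = 30.9%, Protocol Beta 150/452 = 33.2% → Protocol Beta
Protocol Beta wins overall and in every disease group — no reversal.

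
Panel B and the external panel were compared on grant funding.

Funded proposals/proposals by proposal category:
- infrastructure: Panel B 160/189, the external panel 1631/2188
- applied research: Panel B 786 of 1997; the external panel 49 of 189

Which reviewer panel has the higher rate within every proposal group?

Infrastructure: Panel B 160/189 = 84.7%, the external panel 1631/2188 = 74.5% → Panel B
Applied research: Panel B 786/1997 = 39.4%, the external panel 49/189 = 25.9% → Panel B
Panel B has the higher rate in both groups.

Panel B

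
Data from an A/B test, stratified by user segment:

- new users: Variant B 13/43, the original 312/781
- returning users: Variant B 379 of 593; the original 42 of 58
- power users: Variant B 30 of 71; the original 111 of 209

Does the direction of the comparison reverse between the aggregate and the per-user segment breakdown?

Yes

New users: Variant B 13/43 = 30.2%, the original 312/781 = 39.9% → the original
Returning users: Variant B 379/593 = 63.9%, the original 42/58 = 72.4% → the original
Power users: Variant B 30/71 = 42.3%, the original 111/209 = 53.1% → the original
Overall: Variant B 422/707 = 59.7%, the original 465/1048 = 44.4% → Variant B
The original wins each user group but Variant B wins overall — the comparison reverses. The original's views skew toward new users, which has a lower base rate.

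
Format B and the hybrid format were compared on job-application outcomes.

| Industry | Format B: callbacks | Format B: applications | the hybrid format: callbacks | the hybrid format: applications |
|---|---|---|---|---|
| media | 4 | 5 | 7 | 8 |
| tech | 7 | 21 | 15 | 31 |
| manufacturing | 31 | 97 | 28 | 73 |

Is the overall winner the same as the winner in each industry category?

Yes

Media: Format B 4/5 = 80.0%, the hybrid format 7/8 = 87.5% → the hybrid format
Tech: Format B 7/21 = 33.3%, the hybrid format 15/31 = 48.4% → the hybrid format
Manufacturing: Format B 31/97 = 32.0%, the hybrid format 28/73 = 38.4% → the hybrid format
Overall: Format B 42/123 = 34.1%, the hybrid format 50/112 = 44.6% → the hybrid format
The hybrid format wins overall and in every industry group — no reversal.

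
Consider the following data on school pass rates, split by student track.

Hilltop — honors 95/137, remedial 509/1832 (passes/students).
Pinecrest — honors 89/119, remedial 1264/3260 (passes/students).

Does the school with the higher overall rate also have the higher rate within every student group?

Yes

Honors: Hilltop 95/137 = 69.3%, Pinecrest 89/119 = 74.8% → Pinecrest
Remedial: Hilltop 509/1832 = 27.8%, Pinecrest 1264/3260 = 38.8% → Pinecrest
Overall: Hilltop 604/1969 = 30.7%, Pinecrest 1353/3379 = 40.0% → Pinecrest
Pinecrest wins overall and in every student group — no reversal.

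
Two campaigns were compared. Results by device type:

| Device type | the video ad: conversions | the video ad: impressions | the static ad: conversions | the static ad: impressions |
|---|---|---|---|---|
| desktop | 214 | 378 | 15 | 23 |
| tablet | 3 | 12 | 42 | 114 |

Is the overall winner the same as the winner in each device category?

Desktop: the video ad 214/378 = 56.6%, the static ad 15/23 = 65.2% → the static ad
Tablet: the video ad 3/12 = 25.0%, the static ad 42/114 = 36.8% → the static ad
Overall: the video ad 217/390 = 55.6%, the static ad 57/137 = 41.6% → the video ad
The static ad wins each device group but the video ad wins overall — the comparison reverses. The static ad's impressions skew toward tablet, which has a lower base rate.

No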